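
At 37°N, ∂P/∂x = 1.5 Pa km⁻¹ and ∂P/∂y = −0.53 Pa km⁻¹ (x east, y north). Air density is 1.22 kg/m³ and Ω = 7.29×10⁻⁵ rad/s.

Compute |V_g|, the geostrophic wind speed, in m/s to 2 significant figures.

Coriolis parameter at 37°N:
f = 2Ω sin φ = 2 × 7.29×10⁻⁵ × sin 37° = 8.77×10⁻⁵ s⁻¹
Component geostrophic relations (x east, y north):
u_g = −(1/(fρ)) ∂P/∂y,  v_g = (1/(fρ)) ∂P/∂x
u_g = −(−0.53×10⁻³)/(8.77×10⁻⁵ × 1.22) = 4.95 m/s;  v_g = (1.5×10⁻³)/(8.77×10⁻⁵ × 1.22) = 14.0 m/s
|V_g| = √(u_g² + v_g²) = 14.9 m/s

15 m/s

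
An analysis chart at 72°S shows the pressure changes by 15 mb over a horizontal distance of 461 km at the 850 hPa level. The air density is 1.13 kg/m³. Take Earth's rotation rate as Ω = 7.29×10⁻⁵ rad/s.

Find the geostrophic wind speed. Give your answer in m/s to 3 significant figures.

20.8 m/s

Coriolis parameter at 72°S:
f = 2Ω sin φ = 2 × 7.29×10⁻⁵ × sin 72° = 1.39×10⁻⁴ s⁻¹
Pressure gradient: |∂P/∂n| = 1500 Pa / 461000 m = 3.25×10⁻³ Pa/m
Geostrophic balance (pressure-gradient force = Coriolis force):
V_g = (1/(fρ)) |∂P/∂n| = 3.25×10⁻³ / (1.39×10⁻⁴ × 1.13) = 20.8 m/s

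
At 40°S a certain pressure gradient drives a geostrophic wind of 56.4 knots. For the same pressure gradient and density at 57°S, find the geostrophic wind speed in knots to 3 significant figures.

43.2 knots

With the same pressure gradient and density, V_g ∝ 1/f ∝ 1/sin φ.
V₂ = V₁ · sin φ₁ / sin φ₂ = 56.4 × sin 40° / sin 57°
V₂ = 56.4 × 0.6428/0.8387 = 43.2 knots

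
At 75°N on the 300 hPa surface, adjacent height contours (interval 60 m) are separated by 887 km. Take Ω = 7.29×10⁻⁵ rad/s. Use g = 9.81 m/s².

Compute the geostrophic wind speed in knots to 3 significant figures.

Coriolis parameter at 75°N:
f = 2Ω sin φ = 2 × 7.29×10⁻⁵ × sin 75° = 1.41×10⁻⁴ s⁻¹
Height gradient: |∂Z/∂n| = 60 m / 887000 m = 6.76×10⁻⁵
On a pressure surface, geostrophic balance gives V_g = (g/f)|∂Z/∂n|:
V_g = 9.81 × 6.76×10⁻⁵ / 1.41×10⁻⁴ = 4.71 m/s
Converting: 4.71 m/s × 1.944 = 9.16 knots

9.16 knots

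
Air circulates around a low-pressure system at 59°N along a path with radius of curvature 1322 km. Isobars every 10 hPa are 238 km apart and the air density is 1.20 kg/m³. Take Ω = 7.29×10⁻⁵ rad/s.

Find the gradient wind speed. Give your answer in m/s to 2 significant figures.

24 m/s

Coriolis parameter at 59°N:
f = 2Ω sin φ = 2 × 7.29×10⁻⁵ × sin 59° = 1.25×10⁻⁴ s⁻¹
Pressure gradient: |∂P/∂n| = 1000 Pa / 238000 m = 4.20×10⁻³ Pa/m
Geostrophic speed: V_g = |∂P/∂n|/(fρ) = 4.20×10⁻³/(1.25×10⁻⁴ × 1.20) = 28.0 m/s
Around a low, centrifugal force acts outward with Coriolis, so pressure-gradient force balances both:
(1/ρ)|∂P/∂n| = fV + V²/R  →  V² + fR·V − fR·V_g = 0
With fR = 1.25×10⁻⁴ × 1322×10³ m = 165 m/s:
V = [−fR + √((fR)² + 4 fR V_g)]/2 = [−165 + √(165² + 4×165×28)]/2 = 24.4 m/s
Subgeostrophic (V < V_g = 28 m/s), as expected around a low.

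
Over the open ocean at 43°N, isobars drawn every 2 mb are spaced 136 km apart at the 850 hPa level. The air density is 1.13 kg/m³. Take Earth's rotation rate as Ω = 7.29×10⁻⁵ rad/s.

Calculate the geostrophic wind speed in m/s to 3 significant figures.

Coriolis parameter at 43°N:
f = 2Ω sin φ = 2 × 7.29×10⁻⁵ × sin 43° = 9.94×10⁻⁵ s⁻¹
Pressure gradient: |∂P/∂n| = 200 Pa / 136000 m = 1.47×10⁻³ Pa/m
Geostrophic balance (pressure-gradient force = Coriolis force):
V_g = (1/(fρ)) |∂P/∂n| = 1.47×10⁻³ / (9.94×10⁻⁵ × 1.13) = 13.1 m/s

13.1 m/s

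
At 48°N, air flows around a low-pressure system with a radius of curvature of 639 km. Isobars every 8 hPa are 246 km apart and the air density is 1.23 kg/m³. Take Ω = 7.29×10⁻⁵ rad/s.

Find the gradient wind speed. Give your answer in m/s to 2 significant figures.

Coriolis parameter at 48°N:
f = 2Ω sin φ = 2 × 7.29×10⁻⁵ × sin 48° = 1.08×10⁻⁴ s⁻¹
Pressure gradient: |∂P/∂n| = 800 Pa / 246000 m = 3.25×10⁻³ Pa/m
Geostrophic speed: V_g = |∂P/∂n|/(fρ) = 3.25×10⁻³/(1.08×10⁻⁴ × 1.23) = 24.4 m/s
Around a low, centrifugal force acts outward with Coriolis, so pressure-gradient force balances both:
(1/ρ)|∂P/∂n| = fV + V²/R  →  V² + fR·V − fR·V_g = 0
With fR = 1.08×10⁻⁴ × 639×10³ m = 69.2 m/s:
V = [−fR + √((fR)² + 4 fR V_g)]/2 = [−69.2 + √(69.2² + 4×69.2×24.4)]/2 = 19.1 m/s
Subgeostrophic (V < V_g = 24.4 m/s), as expected around a low.

19 m/s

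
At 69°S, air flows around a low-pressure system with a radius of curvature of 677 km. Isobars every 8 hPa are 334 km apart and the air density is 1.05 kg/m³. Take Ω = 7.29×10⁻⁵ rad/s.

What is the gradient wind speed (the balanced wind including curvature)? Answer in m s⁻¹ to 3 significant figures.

Coriolis parameter at 69°S:
f = 2Ω sin φ = 2 × 7.29×10⁻⁵ × sin 69° = 1.36×10⁻⁴ s⁻¹
Pressure gradient: |∂P/∂n| = 800 Pa / 334000 m = 2.40×10⁻³ Pa/m
Geostrophic speed: V_g = |∂P/∂n|/(fρ) = 2.40×10⁻³/(1.36×10⁻⁴ × 1.05) = 16.8 m/s
Around a low, centrifugal force acts outward with Coriolis, so pressure-gradient force balances both:
(1/ρ)|∂P/∂n| = fV + V²/R  →  V² + fR·V − fR·V_g = 0
With fR = 1.36×10⁻⁴ × 677×10³ m = 92.2 m/s:
V = [−fR + √((fR)² + 4 fR V_g)]/2 = [−92.2 + √(92.2² + 4×92.2×16.8)]/2 = 14.5 m/s
Subgeostrophic (V < V_g = 16.8 m/s), as expected around a low.

14.5 m s⁻¹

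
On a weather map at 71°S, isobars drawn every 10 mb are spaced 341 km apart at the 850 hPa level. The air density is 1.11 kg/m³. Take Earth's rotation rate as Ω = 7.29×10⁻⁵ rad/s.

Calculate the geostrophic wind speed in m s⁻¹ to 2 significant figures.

19 m s⁻¹

Coriolis parameter at 71°S:
f = 2Ω sin φ = 2 × 7.29×10⁻⁵ × sin 71° = 1.38×10⁻⁴ s⁻¹
Pressure gradient: |∂P/∂n| = 1000 Pa / 341000 m = 2.93×10⁻³ Pa/m
Geostrophic balance (pressure-gradient force = Coriolis force):
V_g = (1/(fρ)) |∂P/∂n| = 2.93×10⁻³ / (1.38×10⁻⁴ × 1.11) = 19.2 m/s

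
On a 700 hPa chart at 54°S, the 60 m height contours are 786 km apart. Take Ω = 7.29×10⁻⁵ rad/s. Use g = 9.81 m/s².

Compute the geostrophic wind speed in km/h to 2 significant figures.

Coriolis parameter at 54°S:
f = 2Ω sin φ = 2 × 7.29×10⁻⁵ × sin 54° = 1.18×10⁻⁴ s⁻¹
Height gradient: |∂Z/∂n| = 60 m / 786000 m = 7.63×10⁻⁵
On a pressure surface, geostrophic balance gives V_g = (g/f)|∂Z/∂n|:
V_g = 9.81 × 7.63×10⁻⁵ / 1.18×10⁻⁴ = 6.35 m/s
Converting: 6.35 m/s × 3.6 = 23 km/h

23 km/h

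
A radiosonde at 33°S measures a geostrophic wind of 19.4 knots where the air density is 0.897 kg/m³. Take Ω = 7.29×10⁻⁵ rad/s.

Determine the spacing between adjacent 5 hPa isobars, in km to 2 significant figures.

Coriolis parameter at 33°S:
f = 2Ω sin φ = 2 × 7.29×10⁻⁵ × sin 33° = 7.94×10⁻⁵ s⁻¹
Wind speed in SI: 19.4 knots = 9.98 m/s
Geostrophic balance rearranged: |∂P/∂n| = f ρ V_g
|∂P/∂n| = 7.94×10⁻⁵ × 0.897 × 9.98 = 7.11×10⁻⁴ Pa/m
Isobar spacing: Δn = ΔP/|∂P/∂n| = 500 Pa / 7.11×10⁻⁴ Pa/m = 703350 m ≈ 700 km

700 km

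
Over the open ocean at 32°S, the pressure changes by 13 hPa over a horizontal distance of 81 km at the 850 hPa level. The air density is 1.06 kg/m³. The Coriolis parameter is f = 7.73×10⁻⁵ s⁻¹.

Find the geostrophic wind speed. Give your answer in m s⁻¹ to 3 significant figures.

Pressure gradient: |∂P/∂n| = 1300 Pa / 81000 m = 1.60×10⁻² Pa/m
Geostrophic balance (pressure-gradient force = Coriolis force):
V_g = (1/(fρ)) |∂P/∂n| = 1.60×10⁻² / (7.73×10⁻⁵ × 1.06) = 196 m/s

196 m s⁻¹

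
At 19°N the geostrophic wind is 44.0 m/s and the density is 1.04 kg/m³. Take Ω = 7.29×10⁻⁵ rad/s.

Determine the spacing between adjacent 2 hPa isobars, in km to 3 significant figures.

92.1 km

Coriolis parameter at 19°N:
f = 2Ω sin φ = 2 × 7.29×10⁻⁵ × sin 19° = 4.75×10⁻⁵ s⁻¹
Geostrophic balance rearranged: |∂P/∂n| = f ρ V_g
|∂P/∂n| = 4.75×10⁻⁵ × 1.04 × 44.0 = 2.17×10⁻³ Pa/m
Isobar spacing: Δn = ΔP/|∂P/∂n| = 200 Pa / 2.17×10⁻³ Pa/m = 92076 m ≈ 92.1 km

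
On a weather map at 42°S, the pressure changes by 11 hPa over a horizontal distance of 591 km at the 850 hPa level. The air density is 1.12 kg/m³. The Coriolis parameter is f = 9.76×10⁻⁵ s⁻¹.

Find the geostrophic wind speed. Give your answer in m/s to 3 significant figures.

Pressure gradient: |∂P/∂n| = 1100 Pa / 591000 m = 1.86×10⁻³ Pa/m
Geostrophic balance (pressure-gradient force = Coriolis force):
V_g = (1/(fρ)) |∂P/∂n| = 1.86×10⁻³ / (9.76×10⁻⁵ × 1.12) = 17.0 m/s

17.0 m/s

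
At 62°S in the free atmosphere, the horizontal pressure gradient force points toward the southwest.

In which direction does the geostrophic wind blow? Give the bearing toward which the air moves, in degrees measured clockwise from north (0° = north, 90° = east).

135°

The pressure-gradient force points toward the southwest (bearing 225°).
Geostrophic balance: in the Southern Hemisphere the Coriolis force deflects motion to the left, so the geostrophic wind blows 90° to the left of the pressure-gradient force (low pressure on the right).
Rotating 225° by 90° counterclockwise gives 135° — the wind blows toward the southeast.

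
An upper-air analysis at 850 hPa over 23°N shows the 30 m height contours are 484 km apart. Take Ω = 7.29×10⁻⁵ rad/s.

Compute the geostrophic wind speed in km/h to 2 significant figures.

38 km/h

Coriolis parameter at 23°N:
f = 2Ω sin φ = 2 × 7.29×10⁻⁵ × sin 23° = 5.70×10⁻⁵ s⁻¹
Height gradient: |∂Z/∂n| = 30 m / 484000 m = 6.20×10⁻⁵
On a pressure surface, geostrophic balance gives V_g = (g/f)|∂Z/∂n|:
V_g = 9.81 × 6.20×10⁻⁵ / 5.70×10⁻⁵ = 10.7 m/s
Converting: 10.7 m/s × 3.6 = 38 km/h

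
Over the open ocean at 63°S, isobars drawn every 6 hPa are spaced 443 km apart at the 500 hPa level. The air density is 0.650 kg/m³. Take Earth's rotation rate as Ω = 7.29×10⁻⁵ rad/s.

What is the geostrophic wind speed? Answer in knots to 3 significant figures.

31.2 knots

Coriolis parameter at 63°S:
f = 2Ω sin φ = 2 × 7.29×10⁻⁵ × sin 63° = 1.30×10⁻⁴ s⁻¹
Pressure gradient: |∂P/∂n| = 600 Pa / 443000 m = 1.35×10⁻³ Pa/m
Geostrophic balance (pressure-gradient force = Coriolis force):
V_g = (1/(fρ)) |∂P/∂n| = 1.35×10⁻³ / (1.30×10⁻⁴ × 0.650) = 16.0 m/s
Converting: 16.0 m/s × 1.944 = 31.2 knots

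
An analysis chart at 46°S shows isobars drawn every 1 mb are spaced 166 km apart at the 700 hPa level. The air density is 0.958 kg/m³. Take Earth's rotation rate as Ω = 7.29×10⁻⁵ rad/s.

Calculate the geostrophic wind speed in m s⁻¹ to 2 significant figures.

Coriolis parameter at 46°S:
f = 2Ω sin φ = 2 × 7.29×10⁻⁵ × sin 46° = 1.05×10⁻⁴ s⁻¹
Pressure gradient: |∂P/∂n| = 100 Pa / 166000 m = 6.02×10⁻⁴ Pa/m
Geostrophic balance (pressure-gradient force = Coriolis force):
V_g = (1/(fρ)) |∂P/∂n| = 6.02×10⁻⁴ / (1.05×10⁻⁴ × 0.958) = 6.00 m/s

6.0 m s⁻¹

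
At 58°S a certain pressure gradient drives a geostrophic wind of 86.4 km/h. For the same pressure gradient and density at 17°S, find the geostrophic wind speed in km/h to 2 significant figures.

With the same pressure gradient and density, V_g ∝ 1/f ∝ 1/sin φ.
V₂ = V₁ · sin φ₁ / sin φ₂ = 86.4 × sin 58° / sin 17°
V₂ = 86.4 × 0.8480/0.2924 = 250 km/h

250 km/h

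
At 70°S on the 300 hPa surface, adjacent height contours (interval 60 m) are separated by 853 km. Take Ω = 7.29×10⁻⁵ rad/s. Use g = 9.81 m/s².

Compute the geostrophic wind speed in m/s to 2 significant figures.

Coriolis parameter at 70°S:
f = 2Ω sin φ = 2 × 7.29×10⁻⁵ × sin 70° = 1.37×10⁻⁴ s⁻¹
Height gradient: |∂Z/∂n| = 60 m / 853000 m = 7.03×10⁻⁵
On a pressure surface, geostrophic balance gives V_g = (g/f)|∂Z/∂n|:
V_g = 9.81 × 7.03×10⁻⁵ / 1.37×10⁻⁴ = 5.04 m/s

5.0 m/s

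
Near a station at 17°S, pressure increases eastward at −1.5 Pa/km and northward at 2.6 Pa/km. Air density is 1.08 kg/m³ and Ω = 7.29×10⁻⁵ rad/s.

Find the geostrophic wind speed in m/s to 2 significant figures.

65 m/s

Coriolis parameter at 17°S:
f = 2Ω sin φ = 2 × 7.29×10⁻⁵ × sin 17° = 4.26×10⁻⁵ s⁻¹
In the Southern Hemisphere f is negative: f = −4.26×10⁻⁵ s⁻¹.
Component geostrophic relations (x east, y north):
u_g = −(1/(fρ)) ∂P/∂y,  v_g = (1/(fρ)) ∂P/∂x
u_g = −(2.6×10⁻³)/(−4.26×10⁻⁵ × 1.08) = 56.5 m/s;  v_g = (−1.5×10⁻³)/(−4.26×10⁻⁵ × 1.08) = 32.6 m/s
|V_g| = √(u_g² + v_g²) = 65.2 m/s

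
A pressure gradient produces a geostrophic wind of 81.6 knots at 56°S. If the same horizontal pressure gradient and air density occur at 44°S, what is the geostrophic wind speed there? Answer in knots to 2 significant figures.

97 knots

With the same pressure gradient and density, V_g ∝ 1/f ∝ 1/sin φ.
V₂ = V₁ · sin φ₁ / sin φ₂ = 81.6 × sin 56° / sin 44°
V₂ = 81.6 × 0.8290/0.6947 = 97 knots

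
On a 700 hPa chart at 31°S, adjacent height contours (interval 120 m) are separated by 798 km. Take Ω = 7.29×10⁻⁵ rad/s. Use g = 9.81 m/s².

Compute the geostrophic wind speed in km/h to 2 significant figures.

71 km/h

Coriolis parameter at 31°S:
f = 2Ω sin φ = 2 × 7.29×10⁻⁵ × sin 31° = 7.51×10⁻⁵ s⁻¹
Height gradient: |∂Z/∂n| = 120 m / 798000 m = 1.50×10⁻⁴
On a pressure surface, geostrophic balance gives V_g = (g/f)|∂Z/∂n|:
V_g = 9.81 × 1.50×10⁻⁴ / 7.51×10⁻⁵ = 19.6 m/s
Converting: 19.6 m/s × 3.6 = 71 km/h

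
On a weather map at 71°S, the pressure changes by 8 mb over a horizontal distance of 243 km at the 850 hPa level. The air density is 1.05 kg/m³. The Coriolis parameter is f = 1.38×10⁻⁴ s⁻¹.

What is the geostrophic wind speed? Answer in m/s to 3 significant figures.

Pressure gradient: |∂P/∂n| = 800 Pa / 243000 m = 3.29×10⁻³ Pa/m
Geostrophic balance (pressure-gradient force = Coriolis force):
V_g = (1/(fρ)) |∂P/∂n| = 3.29×10⁻³ / (1.38×10⁻⁴ × 1.05) = 22.7 m/s

22.7 m/s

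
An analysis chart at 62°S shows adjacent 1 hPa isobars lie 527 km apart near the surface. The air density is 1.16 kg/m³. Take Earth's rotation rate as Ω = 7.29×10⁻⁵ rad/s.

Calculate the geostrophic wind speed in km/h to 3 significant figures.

Coriolis parameter at 62°S:
f = 2Ω sin φ = 2 × 7.29×10⁻⁵ × sin 62° = 1.29×10⁻⁴ s⁻¹
Pressure gradient: |∂P/∂n| = 100 Pa / 527000 m = 1.90×10⁻⁴ Pa/m
Geostrophic balance (pressure-gradient force = Coriolis force):
V_g = (1/(fρ)) |∂P/∂n| = 1.90×10⁻⁴ / (1.29×10⁻⁴ × 1.16) = 1.27 m/s
Converting: 1.27 m/s × 3.6 = 4.57 km/h

4.57 km/h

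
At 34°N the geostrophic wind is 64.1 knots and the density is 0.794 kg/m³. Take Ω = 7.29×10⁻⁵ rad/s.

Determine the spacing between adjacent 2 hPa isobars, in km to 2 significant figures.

Coriolis parameter at 34°N:
f = 2Ω sin φ = 2 × 7.29×10⁻⁵ × sin 34° = 8.15×10⁻⁵ s⁻¹
Wind speed in SI: 64.1 knots = 33.0 m/s
Geostrophic balance rearranged: |∂P/∂n| = f ρ V_g
|∂P/∂n| = 8.15×10⁻⁵ × 0.794 × 33.0 = 2.13×10⁻³ Pa/m
Isobar spacing: Δn = ΔP/|∂P/∂n| = 200 Pa / 2.13×10⁻³ Pa/m = 93690 m ≈ 94 km

94 km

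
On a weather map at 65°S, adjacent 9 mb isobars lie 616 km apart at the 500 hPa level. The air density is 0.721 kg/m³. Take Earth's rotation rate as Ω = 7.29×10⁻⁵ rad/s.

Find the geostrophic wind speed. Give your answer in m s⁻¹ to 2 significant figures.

Coriolis parameter at 65°S:
f = 2Ω sin φ = 2 × 7.29×10⁻⁵ × sin 65° = 1.32×10⁻⁴ s⁻¹
Pressure gradient: |∂P/∂n| = 900 Pa / 616000 m = 1.46×10⁻³ Pa/m
Geostrophic balance (pressure-gradient force = Coriolis force):
V_g = (1/(fρ)) |∂P/∂n| = 1.46×10⁻³ / (1.32×10⁻⁴ × 0.721) = 15.3 m/s

15 m s⁻¹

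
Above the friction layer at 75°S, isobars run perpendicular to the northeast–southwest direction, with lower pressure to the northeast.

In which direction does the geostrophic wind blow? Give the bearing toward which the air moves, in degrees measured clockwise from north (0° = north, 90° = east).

The pressure-gradient force points toward the northeast (bearing 045°).
Geostrophic balance: in the Southern Hemisphere the Coriolis force deflects motion to the left, so the geostrophic wind blows 90° to the left of the pressure-gradient force (low pressure on the right).
Rotating 045° by 90° counterclockwise gives 315° — the wind blows toward the northwest.

315°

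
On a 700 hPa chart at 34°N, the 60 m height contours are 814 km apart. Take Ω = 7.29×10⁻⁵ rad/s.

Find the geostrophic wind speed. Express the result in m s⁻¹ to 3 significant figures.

Coriolis parameter at 34°N:
f = 2Ω sin φ = 2 × 7.29×10⁻⁵ × sin 34° = 8.15×10⁻⁵ s⁻¹
Height gradient: |∂Z/∂n| = 60 m / 814000 m = 7.37×10⁻⁵
On a pressure surface, geostrophic balance gives V_g = (g/f)|∂Z/∂n|:
V_g = 9.81 × 7.37×10⁻⁵ / 8.15×10⁻⁵ = 8.87 m/s

8.87 m s⁻¹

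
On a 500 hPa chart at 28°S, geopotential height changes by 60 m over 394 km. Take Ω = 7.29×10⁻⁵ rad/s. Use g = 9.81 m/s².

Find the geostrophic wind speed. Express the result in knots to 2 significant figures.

Coriolis parameter at 28°S:
f = 2Ω sin φ = 2 × 7.29×10⁻⁵ × sin 28° = 6.84×10⁻⁵ s⁻¹
Height gradient: |∂Z/∂n| = 60 m / 394000 m = 1.52×10⁻⁴
On a pressure surface, geostrophic balance gives V_g = (g/f)|∂Z/∂n|:
V_g = 9.81 × 1.52×10⁻⁴ / 6.84×10⁻⁵ = 21.8 m/s
Converting: 21.8 m/s × 1.944 = 42 knots

42 knots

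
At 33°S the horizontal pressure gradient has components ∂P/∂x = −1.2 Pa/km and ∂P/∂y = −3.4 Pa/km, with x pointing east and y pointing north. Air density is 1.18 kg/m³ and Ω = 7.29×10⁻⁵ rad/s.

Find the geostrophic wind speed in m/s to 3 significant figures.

Coriolis parameter at 33°S:
f = 2Ω sin φ = 2 × 7.29×10⁻⁵ × sin 33° = 7.94×10⁻⁵ s⁻¹
In the Southern Hemisphere f is negative: f = −7.94×10⁻⁵ s⁻¹.
Component geostrophic relations (x east, y north):
u_g = −(1/(fρ)) ∂P/∂y,  v_g = (1/(fρ)) ∂P/∂x
u_g = −(−3.4×10⁻³)/(−7.94×10⁻⁵ × 1.18) = −36.3 m/s;  v_g = (−1.2×10⁻³)/(−7.94×10⁻⁵ × 1.18) = 12.8 m/s
|V_g| = √(u_g² + v_g²) = 38.5 m/s

38.5 m/s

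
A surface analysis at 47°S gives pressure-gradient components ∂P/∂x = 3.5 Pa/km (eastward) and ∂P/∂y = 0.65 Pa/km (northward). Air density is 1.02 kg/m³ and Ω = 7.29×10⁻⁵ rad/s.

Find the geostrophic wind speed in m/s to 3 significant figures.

32.7 m/s

Coriolis parameter at 47°S:
f = 2Ω sin φ = 2 × 7.29×10⁻⁵ × sin 47° = 1.07×10⁻⁴ s⁻¹
In the Southern Hemisphere f is negative: f = −1.07×10⁻⁴ s⁻¹.
Component geostrophic relations (x east, y north):
u_g = −(1/(fρ)) ∂P/∂y,  v_g = (1/(fρ)) ∂P/∂x
u_g = −(0.65×10⁻³)/(−1.07×10⁻⁴ × 1.02) = 5.98 m/s;  v_g = (3.5×10⁻³)/(−1.07×10⁻⁴ × 1.02) = −32.2 m/s
|V_g| = √(u_g² + v_g²) = 32.7 m/s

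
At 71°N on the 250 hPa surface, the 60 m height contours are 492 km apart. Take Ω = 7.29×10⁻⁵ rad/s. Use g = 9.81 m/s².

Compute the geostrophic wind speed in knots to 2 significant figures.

17 knots

Coriolis parameter at 71°N:
f = 2Ω sin φ = 2 × 7.29×10⁻⁵ × sin 71° = 1.38×10⁻⁴ s⁻¹
Height gradient: |∂Z/∂n| = 60 m / 492000 m = 1.22×10⁻⁴
On a pressure surface, geostrophic balance gives V_g = (g/f)|∂Z/∂n|:
V_g = 9.81 × 1.22×10⁻⁴ / 1.38×10⁻⁴ = 8.68 m/s
Converting: 8.68 m/s × 1.944 = 17 knots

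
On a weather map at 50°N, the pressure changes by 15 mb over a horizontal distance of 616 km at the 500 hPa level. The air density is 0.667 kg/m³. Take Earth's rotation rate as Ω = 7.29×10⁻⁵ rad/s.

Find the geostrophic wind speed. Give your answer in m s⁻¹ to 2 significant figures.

Coriolis parameter at 50°N:
f = 2Ω sin φ = 2 × 7.29×10⁻⁵ × sin 50° = 1.12×10⁻⁴ s⁻¹
Pressure gradient: |∂P/∂n| = 1500 Pa / 616000 m = 2.44×10⁻³ Pa/m
Geostrophic balance (pressure-gradient force = Coriolis force):
V_g = (1/(fρ)) |∂P/∂n| = 2.44×10⁻³ / (1.12×10⁻⁴ × 0.667) = 32.7 m/s

33 m s⁻¹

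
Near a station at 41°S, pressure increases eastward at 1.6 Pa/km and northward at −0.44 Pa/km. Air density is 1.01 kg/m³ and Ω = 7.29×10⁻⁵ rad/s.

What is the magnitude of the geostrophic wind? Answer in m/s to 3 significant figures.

Coriolis parameter at 41°S:
f = 2Ω sin φ = 2 × 7.29×10⁻⁵ × sin 41° = 9.57×10⁻⁵ s⁻¹
In the Southern Hemisphere f is negative: f = −9.57×10⁻⁵ s⁻¹.
Component geostrophic relations (x east, y north):
u_g = −(1/(fρ)) ∂P/∂y,  v_g = (1/(fρ)) ∂P/∂x
u_g = −(−0.44×10⁻³)/(−9.57×10⁻⁵ × 1.01) = −4.55 m/s;  v_g = (1.6×10⁻³)/(−9.57×10⁻⁵ × 1.01) = −16.6 m/s
|V_g| = √(u_g² + v_g²) = 17.2 m/s

17.2 m/s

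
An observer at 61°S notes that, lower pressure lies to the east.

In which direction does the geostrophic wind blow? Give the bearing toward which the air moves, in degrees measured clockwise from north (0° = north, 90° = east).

The pressure-gradient force points toward the east (bearing 090°).
Geostrophic balance: in the Southern Hemisphere the Coriolis force deflects motion to the left, so the geostrophic wind blows 90° to the left of the pressure-gradient force (low pressure on the right).
Rotating 090° by 90° counterclockwise gives 000° — the wind blows toward the north.

000°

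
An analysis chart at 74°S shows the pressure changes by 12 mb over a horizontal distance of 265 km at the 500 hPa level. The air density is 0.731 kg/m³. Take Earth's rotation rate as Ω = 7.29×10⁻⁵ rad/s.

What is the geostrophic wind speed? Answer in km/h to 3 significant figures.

Coriolis parameter at 74°S:
f = 2Ω sin φ = 2 × 7.29×10⁻⁵ × sin 74° = 1.40×10⁻⁴ s⁻¹
Pressure gradient: |∂P/∂n| = 1200 Pa / 265000 m = 4.53×10⁻³ Pa/m
Geostrophic balance (pressure-gradient force = Coriolis force):
V_g = (1/(fρ)) |∂P/∂n| = 4.53×10⁻³ / (1.40×10⁻⁴ × 0.731) = 44.2 m/s
Converting: 44.2 m/s × 3.6 = 159 km/h

159 km/h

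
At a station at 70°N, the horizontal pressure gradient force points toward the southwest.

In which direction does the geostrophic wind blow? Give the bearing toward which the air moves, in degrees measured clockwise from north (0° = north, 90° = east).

The pressure-gradient force points toward the southwest (bearing 225°).
Geostrophic balance: in the Northern Hemisphere the Coriolis force deflects motion to the right, so the geostrophic wind blows 90° to the right of the pressure-gradient force (low pressure on the left).
Rotating 225° by 90° clockwise gives 315° — the wind blows toward the northwest.

315°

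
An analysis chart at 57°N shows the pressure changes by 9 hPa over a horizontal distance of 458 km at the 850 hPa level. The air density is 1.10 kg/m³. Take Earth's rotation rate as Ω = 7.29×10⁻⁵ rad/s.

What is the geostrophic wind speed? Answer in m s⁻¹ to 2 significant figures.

Coriolis parameter at 57°N:
f = 2Ω sin φ = 2 × 7.29×10⁻⁵ × sin 57° = 1.22×10⁻⁴ s⁻¹
Pressure gradient: |∂P/∂n| = 900 Pa / 458000 m = 1.97×10⁻³ Pa/m
Geostrophic balance (pressure-gradient force = Coriolis force):
V_g = (1/(fρ)) |∂P/∂n| = 1.97×10⁻³ / (1.22×10⁻⁴ × 1.10) = 14.6 m/s

15 m s⁻¹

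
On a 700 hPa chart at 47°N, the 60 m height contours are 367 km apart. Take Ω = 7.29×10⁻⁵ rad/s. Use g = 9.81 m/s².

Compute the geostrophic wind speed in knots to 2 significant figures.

Coriolis parameter at 47°N:
f = 2Ω sin φ = 2 × 7.29×10⁻⁵ × sin 47° = 1.07×10⁻⁴ s⁻¹
Height gradient: |∂Z/∂n| = 60 m / 367000 m = 1.63×10⁻⁴
On a pressure surface, geostrophic balance gives V_g = (g/f)|∂Z/∂n|:
V_g = 9.81 × 1.63×10⁻⁴ / 1.07×10⁻⁴ = 15.0 m/s
Converting: 15.0 m/s × 1.944 = 29 knots

29 knots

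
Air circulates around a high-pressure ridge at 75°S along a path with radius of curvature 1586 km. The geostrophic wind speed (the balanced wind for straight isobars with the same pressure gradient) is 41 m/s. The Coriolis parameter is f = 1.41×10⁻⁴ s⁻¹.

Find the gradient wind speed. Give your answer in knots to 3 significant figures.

105 knots

Around a high, pressure-gradient force acts outward with centrifugal, so Coriolis balances both:
fV = (1/ρ)|∂P/∂n| + V²/R  →  V² − fR·V + fR·V_g = 0
With fR = 1.41×10⁻⁴ × 1586×10³ m = 224 m/s:
V = [fR − √((fR)² − 4 fR V_g)]/2 = [224 − √(224² − 4×224×41)]/2 = 54.1 m/s
Supergeostrophic (V > V_g = 41 m/s), as expected around a high.
Converting: 54.1 m/s × 1.944 = 105 knots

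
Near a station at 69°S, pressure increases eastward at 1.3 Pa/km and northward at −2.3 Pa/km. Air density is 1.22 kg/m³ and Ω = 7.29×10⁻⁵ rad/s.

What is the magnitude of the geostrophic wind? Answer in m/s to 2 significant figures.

16 m/s

Coriolis parameter at 69°S:
f = 2Ω sin φ = 2 × 7.29×10⁻⁵ × sin 69° = 1.36×10⁻⁴ s⁻¹
In the Southern Hemisphere f is negative: f = −1.36×10⁻⁴ s⁻¹.
Component geostrophic relations (x east, y north):
u_g = −(1/(fρ)) ∂P/∂y,  v_g = (1/(fρ)) ∂P/∂x
u_g = −(−2.3×10⁻³)/(−1.36×10⁻⁴ × 1.22) = −13.9 m/s;  v_g = (1.3×10⁻³)/(−1.36×10⁻⁴ × 1.22) = −7.83 m/s
|V_g| = √(u_g² + v_g²) = 15.9 m/s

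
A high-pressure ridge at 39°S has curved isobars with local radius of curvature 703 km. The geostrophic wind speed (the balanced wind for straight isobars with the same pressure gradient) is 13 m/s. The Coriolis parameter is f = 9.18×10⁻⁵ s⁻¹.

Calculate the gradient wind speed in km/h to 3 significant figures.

Around a high, pressure-gradient force acts outward with centrifugal, so Coriolis balances both:
fV = (1/ρ)|∂P/∂n| + V²/R  →  V² − fR·V + fR·V_g = 0
With fR = 9.18×10⁻⁵ × 703×10³ m = 64.5 m/s:
V = [fR − √((fR)² − 4 fR V_g)]/2 = [64.5 − √(64.5² − 4×64.5×13)]/2 = 18 m/s
Supergeostrophic (V > V_g = 13 m/s), as expected around a high.
Converting: 18 m/s × 3.6 = 65.0 km/h

65.0 km/h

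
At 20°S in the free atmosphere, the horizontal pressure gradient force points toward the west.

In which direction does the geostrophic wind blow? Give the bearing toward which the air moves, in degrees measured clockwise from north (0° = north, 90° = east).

The pressure-gradient force points toward the west (bearing 270°).
Geostrophic balance: in the Southern Hemisphere the Coriolis force deflects motion to the left, so the geostrophic wind blows 90° to the left of the pressure-gradient force (low pressure on the right).
Rotating 270° by 90° counterclockwise gives 180° — the wind blows toward the south.

180°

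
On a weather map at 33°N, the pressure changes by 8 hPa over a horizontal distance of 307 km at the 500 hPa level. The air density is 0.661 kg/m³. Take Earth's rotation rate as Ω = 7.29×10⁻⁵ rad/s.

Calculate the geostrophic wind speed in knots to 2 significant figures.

Coriolis parameter at 33°N:
f = 2Ω sin φ = 2 × 7.29×10⁻⁵ × sin 33° = 7.94×10⁻⁵ s⁻¹
Pressure gradient: |∂P/∂n| = 800 Pa / 307000 m = 2.61×10⁻³ Pa/m
Geostrophic balance (pressure-gradient force = Coriolis force):
V_g = (1/(fρ)) |∂P/∂n| = 2.61×10⁻³ / (7.94×10⁻⁵ × 0.661) = 49.6 m/s
Converting: 49.6 m/s × 1.944 = 97 knots

97 knots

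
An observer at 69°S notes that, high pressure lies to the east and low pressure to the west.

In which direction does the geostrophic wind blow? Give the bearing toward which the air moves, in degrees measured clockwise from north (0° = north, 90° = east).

180°

The pressure-gradient force points toward the west (bearing 270°).
Geostrophic balance: in the Southern Hemisphere the Coriolis force deflects motion to the left, so the geostrophic wind blows 90° to the left of the pressure-gradient force (low pressure on the right).
Rotating 270° by 90° counterclockwise gives 180° — the wind blows toward the south.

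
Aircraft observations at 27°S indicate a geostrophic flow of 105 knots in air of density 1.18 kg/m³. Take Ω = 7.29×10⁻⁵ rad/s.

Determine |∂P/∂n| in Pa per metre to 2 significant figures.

Coriolis parameter at 27°S:
f = 2Ω sin φ = 2 × 7.29×10⁻⁵ × sin 27° = 6.62×10⁻⁵ s⁻¹
Wind speed in SI: 105 knots = 54.0 m/s
Geostrophic balance rearranged: |∂P/∂n| = f ρ V_g
|∂P/∂n| = 6.62×10⁻⁵ × 1.18 × 54.0 = 4.22×10⁻³ Pa/m

4.2×10⁻³ Pa/m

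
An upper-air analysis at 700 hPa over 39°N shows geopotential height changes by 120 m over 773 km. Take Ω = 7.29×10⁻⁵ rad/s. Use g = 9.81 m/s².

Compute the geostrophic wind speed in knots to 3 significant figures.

Coriolis parameter at 39°N:
f = 2Ω sin φ = 2 × 7.29×10⁻⁵ × sin 39° = 9.18×10⁻⁵ s⁻¹
Height gradient: |∂Z/∂n| = 120 m / 773000 m = 1.55×10⁻⁴
On a pressure surface, geostrophic balance gives V_g = (g/f)|∂Z/∂n|:
V_g = 9.81 × 1.55×10⁻⁴ / 9.18×10⁻⁵ = 16.6 m/s
Converting: 16.6 m/s × 1.944 = 32.3 knots

32.3 knots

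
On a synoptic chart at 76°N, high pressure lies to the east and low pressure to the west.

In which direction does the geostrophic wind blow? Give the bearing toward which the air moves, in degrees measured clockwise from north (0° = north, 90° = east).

000°

The pressure-gradient force points toward the west (bearing 270°).
Geostrophic balance: in the Northern Hemisphere the Coriolis force deflects motion to the right, so the geostrophic wind blows 90° to the right of the pressure-gradient force (low pressure on the left).
Rotating 270° by 90° clockwise gives 000° — the wind blows toward the north.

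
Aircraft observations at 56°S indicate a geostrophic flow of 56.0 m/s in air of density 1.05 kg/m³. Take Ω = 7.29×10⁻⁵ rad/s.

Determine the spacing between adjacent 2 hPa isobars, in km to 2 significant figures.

Coriolis parameter at 56°S:
f = 2Ω sin φ = 2 × 7.29×10⁻⁵ × sin 56° = 1.21×10⁻⁴ s⁻¹
Geostrophic balance rearranged: |∂P/∂n| = f ρ V_g
|∂P/∂n| = 1.21×10⁻⁴ × 1.05 × 56.0 = 7.11×10⁻³ Pa/m
Isobar spacing: Δn = ΔP/|∂P/∂n| = 200 Pa / 7.11×10⁻³ Pa/m = 28140 m ≈ 28 km

28 km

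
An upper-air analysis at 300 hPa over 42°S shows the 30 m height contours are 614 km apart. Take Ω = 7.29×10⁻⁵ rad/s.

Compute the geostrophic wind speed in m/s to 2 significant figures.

Coriolis parameter at 42°S:
f = 2Ω sin φ = 2 × 7.29×10⁻⁵ × sin 42° = 9.76×10⁻⁵ s⁻¹
Height gradient: |∂Z/∂n| = 30 m / 614000 m = 4.89×10⁻⁵
On a pressure surface, geostrophic balance gives V_g = (g/f)|∂Z/∂n|:
V_g = 9.81 × 4.89×10⁻⁵ / 9.76×10⁻⁵ = 4.91 m/s

4.9 m/s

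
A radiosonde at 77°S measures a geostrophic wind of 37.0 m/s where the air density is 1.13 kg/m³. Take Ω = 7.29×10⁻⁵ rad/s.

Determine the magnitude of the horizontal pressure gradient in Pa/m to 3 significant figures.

5.94×10⁻³ Pa/m

Coriolis parameter at 77°S:
f = 2Ω sin φ = 2 × 7.29×10⁻⁵ × sin 77° = 1.42×10⁻⁴ s⁻¹
Geostrophic balance rearranged: |∂P/∂n| = f ρ V_g
|∂P/∂n| = 1.42×10⁻⁴ × 1.13 × 37.0 = 5.94×10⁻³ Pa/m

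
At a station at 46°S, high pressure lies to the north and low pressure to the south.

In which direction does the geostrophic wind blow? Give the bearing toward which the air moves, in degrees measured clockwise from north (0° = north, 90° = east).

090°

The pressure-gradient force points toward the south (bearing 180°).
Geostrophic balance: in the Southern Hemisphere the Coriolis force deflects motion to the left, so the geostrophic wind blows 90° to the left of the pressure-gradient force (low pressure on the right).
Rotating 180° by 90° counterclockwise gives 090° — the wind blows toward the east.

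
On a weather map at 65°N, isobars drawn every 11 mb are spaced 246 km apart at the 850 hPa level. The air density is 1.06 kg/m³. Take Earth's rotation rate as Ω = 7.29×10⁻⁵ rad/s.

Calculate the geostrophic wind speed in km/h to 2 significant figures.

Coriolis parameter at 65°N:
f = 2Ω sin φ = 2 × 7.29×10⁻⁵ × sin 65° = 1.32×10⁻⁴ s⁻¹
Pressure gradient: |∂P/∂n| = 1100 Pa / 246000 m = 4.47×10⁻³ Pa/m
Geostrophic balance (pressure-gradient force = Coriolis force):
V_g = (1/(fρ)) |∂P/∂n| = 4.47×10⁻³ / (1.32×10⁻⁴ × 1.06) = 31.9 m/s
Converting: 31.9 m/s × 3.6 = 110 km/h

110 km/h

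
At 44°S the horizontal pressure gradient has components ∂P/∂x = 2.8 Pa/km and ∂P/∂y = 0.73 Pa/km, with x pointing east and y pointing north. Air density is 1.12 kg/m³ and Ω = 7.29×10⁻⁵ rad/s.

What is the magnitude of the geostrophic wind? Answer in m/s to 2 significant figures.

26 m/s

Coriolis parameter at 44°S:
f = 2Ω sin φ = 2 × 7.29×10⁻⁵ × sin 44° = 1.01×10⁻⁴ s⁻¹
In the Southern Hemisphere f is negative: f = −1.01×10⁻⁴ s⁻¹.
Component geostrophic relations (x east, y north):
u_g = −(1/(fρ)) ∂P/∂y,  v_g = (1/(fρ)) ∂P/∂x
u_g = −(0.73×10⁻³)/(−1.01×10⁻⁴ × 1.12) = 6.44 m/s;  v_g = (2.8×10⁻³)/(−1.01×10⁻⁴ × 1.12) = −24.7 m/s
|V_g| = √(u_g² + v_g²) = 25.5 m/s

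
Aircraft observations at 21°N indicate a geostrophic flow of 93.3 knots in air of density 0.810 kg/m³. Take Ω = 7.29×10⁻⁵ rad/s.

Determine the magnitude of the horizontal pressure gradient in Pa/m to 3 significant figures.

Coriolis parameter at 21°N:
f = 2Ω sin φ = 2 × 7.29×10⁻⁵ × sin 21° = 5.23×10⁻⁵ s⁻¹
Wind speed in SI: 93.3 knots = 48.0 m/s
Geostrophic balance rearranged: |∂P/∂n| = f ρ V_g
|∂P/∂n| = 5.23×10⁻⁵ × 0.810 × 48.0 = 2.03×10⁻³ Pa/m

2.03×10⁻³ Pa/m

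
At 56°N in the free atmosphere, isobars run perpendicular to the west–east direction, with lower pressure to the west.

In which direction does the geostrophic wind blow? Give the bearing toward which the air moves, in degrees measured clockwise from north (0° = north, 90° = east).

000°

The pressure-gradient force points toward the west (bearing 270°).
Geostrophic balance: in the Northern Hemisphere the Coriolis force deflects motion to the right, so the geostrophic wind blows 90° to the right of the pressure-gradient force (low pressure on the left).
Rotating 270° by 90° clockwise gives 000° — the wind blows toward the north.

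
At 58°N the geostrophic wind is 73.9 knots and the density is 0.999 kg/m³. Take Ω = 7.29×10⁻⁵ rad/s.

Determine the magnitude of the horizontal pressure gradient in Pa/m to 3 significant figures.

4.70×10⁻³ Pa/m

Coriolis parameter at 58°N:
f = 2Ω sin φ = 2 × 7.29×10⁻⁵ × sin 58° = 1.24×10⁻⁴ s⁻¹
Wind speed in SI: 73.9 knots = 38.0 m/s
Geostrophic balance rearranged: |∂P/∂n| = f ρ V_g
|∂P/∂n| = 1.24×10⁻⁴ × 0.999 × 38.0 = 4.70×10⁻³ Pa/m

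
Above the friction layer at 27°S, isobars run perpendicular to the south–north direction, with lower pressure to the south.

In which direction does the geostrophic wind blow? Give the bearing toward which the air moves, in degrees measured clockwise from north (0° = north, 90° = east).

090°

The pressure-gradient force points toward the south (bearing 180°).
Geostrophic balance: in the Southern Hemisphere the Coriolis force deflects motion to the left, so the geostrophic wind blows 90° to the left of the pressure-gradient force (low pressure on the right).
Rotating 180° by 90° counterclockwise gives 090° — the wind blows toward the east.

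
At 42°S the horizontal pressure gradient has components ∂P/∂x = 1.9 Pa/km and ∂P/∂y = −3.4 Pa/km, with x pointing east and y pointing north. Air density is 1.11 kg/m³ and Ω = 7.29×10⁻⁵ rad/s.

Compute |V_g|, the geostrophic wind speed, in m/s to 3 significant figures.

36.0 m/s

Coriolis parameter at 42°S:
f = 2Ω sin φ = 2 × 7.29×10⁻⁵ × sin 42° = 9.76×10⁻⁵ s⁻¹
In the Southern Hemisphere f is negative: f = −9.76×10⁻⁵ s⁻¹.
Component geostrophic relations (x east, y north):
u_g = −(1/(fρ)) ∂P/∂y,  v_g = (1/(fρ)) ∂P/∂x
u_g = −(−3.4×10⁻³)/(−9.76×10⁻⁵ × 1.11) = −31.4 m/s;  v_g = (1.9×10⁻³)/(−9.76×10⁻⁵ × 1.11) = −17.5 m/s
|V_g| = √(u_g² + v_g²) = 36.0 m/s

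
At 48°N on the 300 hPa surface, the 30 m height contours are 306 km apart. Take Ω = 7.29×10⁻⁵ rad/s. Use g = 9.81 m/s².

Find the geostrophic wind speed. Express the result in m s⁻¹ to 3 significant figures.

Coriolis parameter at 48°N:
f = 2Ω sin φ = 2 × 7.29×10⁻⁵ × sin 48° = 1.08×10⁻⁴ s⁻¹
Height gradient: |∂Z/∂n| = 30 m / 306000 m = 9.80×10⁻⁵
On a pressure surface, geostrophic balance gives V_g = (g/f)|∂Z/∂n|:
V_g = 9.81 × 9.80×10⁻⁵ / 1.08×10⁻⁴ = 8.88 m/s

8.88 m s⁻¹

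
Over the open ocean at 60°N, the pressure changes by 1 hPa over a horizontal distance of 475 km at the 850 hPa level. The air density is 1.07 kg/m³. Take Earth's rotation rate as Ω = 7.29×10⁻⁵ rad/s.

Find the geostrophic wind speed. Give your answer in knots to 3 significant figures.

3.03 knots

Coriolis parameter at 60°N:
f = 2Ω sin φ = 2 × 7.29×10⁻⁵ × sin 60° = 1.26×10⁻⁴ s⁻¹
Pressure gradient: |∂P/∂n| = 100 Pa / 475000 m = 2.11×10⁻⁴ Pa/m
Geostrophic balance (pressure-gradient force = Coriolis force):
V_g = (1/(fρ)) |∂P/∂n| = 2.11×10⁻⁴ / (1.26×10⁻⁴ × 1.07) = 1.56 m/s
Converting: 1.56 m/s × 1.944 = 3.03 knots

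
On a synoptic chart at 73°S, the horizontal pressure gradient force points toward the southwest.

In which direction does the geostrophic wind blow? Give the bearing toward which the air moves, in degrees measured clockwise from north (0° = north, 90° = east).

The pressure-gradient force points toward the southwest (bearing 225°).
Geostrophic balance: in the Southern Hemisphere the Coriolis force deflects motion to the left, so the geostrophic wind blows 90° to the left of the pressure-gradient force (low pressure on the right).
Rotating 225° by 90° counterclockwise gives 135° — the wind blows toward the southeast.

135°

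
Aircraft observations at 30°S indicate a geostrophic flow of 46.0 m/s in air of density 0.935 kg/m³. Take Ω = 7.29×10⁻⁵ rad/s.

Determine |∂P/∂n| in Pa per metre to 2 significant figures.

3.1×10⁻³ Pa/m

Coriolis parameter at 30°S:
f = 2Ω sin φ = 2 × 7.29×10⁻⁵ × sin 30° = 7.29×10⁻⁵ s⁻¹
Geostrophic balance rearranged: |∂P/∂n| = f ρ V_g
|∂P/∂n| = 7.29×10⁻⁵ × 0.935 × 46.0 = 3.14×10⁻³ Pa/m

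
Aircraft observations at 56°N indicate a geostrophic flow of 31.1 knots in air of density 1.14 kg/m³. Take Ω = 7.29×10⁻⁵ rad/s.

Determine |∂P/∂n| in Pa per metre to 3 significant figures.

2.20×10⁻³ Pa/m

Coriolis parameter at 56°N:
f = 2Ω sin φ = 2 × 7.29×10⁻⁵ × sin 56° = 1.21×10⁻⁴ s⁻¹
Wind speed in SI: 31.1 knots = 16.0 m/s
Geostrophic balance rearranged: |∂P/∂n| = f ρ V_g
|∂P/∂n| = 1.21×10⁻⁴ × 1.14 × 16.0 = 2.20×10⁻³ Pa/m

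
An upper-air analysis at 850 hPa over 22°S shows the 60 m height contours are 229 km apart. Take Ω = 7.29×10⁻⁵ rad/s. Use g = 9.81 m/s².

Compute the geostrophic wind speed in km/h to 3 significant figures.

Coriolis parameter at 22°S:
f = 2Ω sin φ = 2 × 7.29×10⁻⁵ × sin 22° = 5.46×10⁻⁵ s⁻¹
Height gradient: |∂Z/∂n| = 60 m / 229000 m = 2.62×10⁻⁴
On a pressure surface, geostrophic balance gives V_g = (g/f)|∂Z/∂n|:
V_g = 9.81 × 2.62×10⁻⁴ / 5.46×10⁻⁵ = 47.1 m/s
Converting: 47.1 m/s × 3.6 = 169 km/h

169 km/h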